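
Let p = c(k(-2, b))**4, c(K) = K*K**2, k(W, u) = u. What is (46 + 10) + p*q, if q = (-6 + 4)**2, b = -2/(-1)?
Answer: 16440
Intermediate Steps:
b = 2 (b = -2*(-1) = 2)
q = 4 (q = (-2)**2 = 4)
c(K) = K**3
p = 4096 (p = (2**3)**4 = 8**4 = 4096)
(46 + 10) + p*q = (46 + 10) + 4096*4 = 56 + 16384 = 16440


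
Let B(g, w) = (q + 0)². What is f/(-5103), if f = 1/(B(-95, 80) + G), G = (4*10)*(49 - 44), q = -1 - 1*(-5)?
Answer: -1/1102248 ≈ -9.0724e-7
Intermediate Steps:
q = 4 (q = -1 + 5 = 4)
B(g, w) = 16 (B(g, w) = (4 + 0)² = 4² = 16)
G = 200 (G = 40*5 = 200)
f = 1/216 (f = 1/(16 + 200) = 1/216 ≈ 0.0046296)
f/(-5103) = (1/216)/(-5103) = (1/216)*(-1/5103) = -1/1102248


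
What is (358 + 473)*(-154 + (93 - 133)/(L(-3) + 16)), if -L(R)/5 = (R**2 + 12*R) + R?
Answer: -10638462/83 ≈ -1.2817e+5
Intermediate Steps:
L(R) = -65*R - 5*R**2 (L(R) = -5*((R**2 + 12*R) + R) = -5*(R**2 + 13*R) = -65*R - 5*R**2)
(358 + 473)*(-154 + (93 - 133)/(L(-3) + 16)) = (358 + 473)*(-154 + (93 - 133)/(-5*(-3)*(13 - 3) + 16)) = 831*(-154 - 40/(-5*(-3)*10 + 16)) = 831*(-154 - 40/(150 + 16)) = 831*(-154 - 40/166) = 831*(-154 - 40*1/166) = 831*(-154 - 20/83) = 831*(-12802/83) = -10638462/83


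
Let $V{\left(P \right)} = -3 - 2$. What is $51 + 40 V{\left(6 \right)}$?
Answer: $-149$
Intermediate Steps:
$V{\left(P \right)} = -5$
$51 + 40 V{\left(6 \right)} = 51 + 40 \left(-5\right) = 51 - 200 = -149$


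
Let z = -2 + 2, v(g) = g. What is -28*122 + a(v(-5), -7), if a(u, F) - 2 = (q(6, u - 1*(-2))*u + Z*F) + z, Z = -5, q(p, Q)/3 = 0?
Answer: -3379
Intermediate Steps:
q(p, Q) = 0 (q(p, Q) = 3*0 = 0)
z = 0
a(u, F) = 2 - 5*F (a(u, F) = 2 + ((0*u - 5*F) + 0) = 2 + ((0 - 5*F) + 0) = 2 + (-5*F + 0) = 2 - 5*F)
-28*122 + a(v(-5), -7) = -28*122 + (2 - 5*(-7)) = -3416 + (2 + 35) = -3416 + 37 = -3379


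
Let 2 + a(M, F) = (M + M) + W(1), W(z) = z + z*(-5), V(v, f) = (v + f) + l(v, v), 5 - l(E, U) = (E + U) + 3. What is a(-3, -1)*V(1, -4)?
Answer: 36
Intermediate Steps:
l(E, U) = 2 - E - U (l(E, U) = 5 - ((E + U) + 3) = 5 - (3 + E + U) = 5 + (-3 - E - U) = 2 - E - U)
V(v, f) = 2 + f - v (V(v, f) = (v + f) + (2 - v - v) = (f + v) + (2 - 2*v) = 2 + f - v)
W(z) = -4*z (W(z) = z - 5*z = -4*z)
a(M, F) = -6 + 2*M (a(M, F) = -2 + ((M + M) - 4*1) = -2 + (2*M - 4) = -2 + (-4 + 2*M) = -6 + 2*M)
a(-3, -1)*V(1, -4) = (-6 + 2*(-3))*(2 - 4 - 1*1) = (-6 - 6)*(2 - 4 - 1) = -12*(-3) = 36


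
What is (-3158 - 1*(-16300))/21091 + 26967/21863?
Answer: 856084543/461112533 ≈ 1.8566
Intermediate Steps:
(-3158 - 1*(-16300))/21091 + 26967/21863 = (-3158 + 16300)*(1/21091) + 26967*(1/21863) = 13142*(1/21091) + 26967/21863 = 13142/21091 + 26967/21863 = 856084543/461112533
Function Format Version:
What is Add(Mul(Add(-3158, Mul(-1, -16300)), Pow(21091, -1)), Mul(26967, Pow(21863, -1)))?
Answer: Rational(856084543, 461112533) ≈ 1.8566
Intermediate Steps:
Add(Mul(Add(-3158, Mul(-1, -16300)), Pow(21091, -1)), Mul(26967, Pow(21863, -1))) = Add(Mul(Add(-3158, 16300), Rational(1, 21091)), Mul(26967, Rational(1, 21863))) = Add(Mul(13142, Rational(1, 21091)), Rational(26967, 21863)) = Add(Rational(13142, 21091), Rational(26967, 21863)) = Rational(856084543, 461112533)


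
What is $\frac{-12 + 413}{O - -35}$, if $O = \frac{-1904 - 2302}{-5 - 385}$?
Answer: $\frac{26065}{2976} \approx 8.7584$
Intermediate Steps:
$O = \frac{701}{65}$ ($O = - \frac{4206}{-390} = \left(-4206\right) \left(- \frac{1}{390}\right) = \frac{701}{65} \approx 10.785$)
$\frac{-12 + 413}{O - -35} = \frac{-12 + 413}{\frac{701}{65} - -35} = \frac{401}{\frac{701}{65} + 35} = \frac{401}{\frac{2976}{65}} = 401 \cdot \frac{65}{2976} = \frac{26065}{2976}$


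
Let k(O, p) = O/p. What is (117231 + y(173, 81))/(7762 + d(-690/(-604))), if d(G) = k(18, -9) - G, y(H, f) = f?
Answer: 35428224/2343175 ≈ 15.120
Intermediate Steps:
d(G) = -2 - G (d(G) = 18/(-9) - G = 18*(-⅑) - G = -2 - G)
(117231 + y(173, 81))/(7762 + d(-690/(-604))) = (117231 + 81)/(7762 + (-2 - (-690)/(-604))) = 117312/(7762 + (-2 - (-690)*(-1)/604)) = 117312/(7762 + (-2 - 1*345/302)) = 117312/(7762 + (-2 - 345/302)) = 117312/(7762 - 949/302) = 117312/(2343175/302) = 117312*(302/2343175) = 35428224/2343175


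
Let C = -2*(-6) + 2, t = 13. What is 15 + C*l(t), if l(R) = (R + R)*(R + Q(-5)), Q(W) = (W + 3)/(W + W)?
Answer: 24099/5 ≈ 4819.8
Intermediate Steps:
Q(W) = (3 + W)/(2*W) (Q(W) = (3 + W)/((2*W)) = (3 + W)*(1/(2*W)) = (3 + W)/(2*W))
C = 14 (C = 12 + 2 = 14)
l(R) = 2*R*(1/5 + R) (l(R) = (R + R)*(R + (1/2)*(3 - 5)/(-5)) = (2*R)*(R + (1/2)*(-1/5)*(-2)) = (2*R)*(R + 1/5) = (2*R)*(1/5 + R) = 2*R*(1/5 + R))
15 + C*l(t) = 15 + 14*((2/5)*13*(1 + 5*13)) = 15 + 14*((2/5)*13*(1 + 65)) = 15 + 14*((2/5)*13*66) = 15 + 14*(1716/5) = 15 + 24024/5 = 24099/5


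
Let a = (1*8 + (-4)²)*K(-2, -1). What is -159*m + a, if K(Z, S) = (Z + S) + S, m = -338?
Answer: 53646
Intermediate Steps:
K(Z, S) = Z + 2*S (K(Z, S) = (S + Z) + S = Z + 2*S)
a = -96 (a = (1*8 + (-4)²)*(-2 + 2*(-1)) = (8 + 16)*(-2 - 2) = 24*(-4) = -96)
-159*m + a = -159*(-338) - 96 = 53742 - 96 = 53646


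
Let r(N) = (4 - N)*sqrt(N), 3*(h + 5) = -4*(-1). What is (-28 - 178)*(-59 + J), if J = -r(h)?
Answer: 12154 + 4738*I*sqrt(33)/9 ≈ 12154.0 + 3024.2*I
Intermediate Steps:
h = -11/3 (h = -5 + (-4*(-1))/3 = -5 + (1/3)*4 = -5 + 4/3 = -11/3 ≈ -3.6667)
r(N) = sqrt(N)*(4 - N)
J = -23*I*sqrt(33)/9 (J = -sqrt(-11/3)*(4 - 1*(-11/3)) = -I*sqrt(33)/3*(4 + 11/3) = -I*sqrt(33)/3*23/3 = -23*I*sqrt(33)/9 ≈ -14.681*I)
(-28 - 178)*(-59 + J) = (-28 - 178)*(-59 - 23*I*sqrt(33)/9) = -206*(-59 - 23*I*sqrt(33)/9) = 12154 + 4738*I*sqrt(33)/9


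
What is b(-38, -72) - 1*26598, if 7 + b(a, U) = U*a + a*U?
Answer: -21133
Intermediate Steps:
b(a, U) = -7 + 2*U*a (b(a, U) = -7 + (U*a + a*U) = -7 + (U*a + U*a) = -7 + 2*U*a)
b(-38, -72) - 1*26598 = (-7 + 2*(-72)*(-38)) - 1*26598 = (-7 + 5472) - 26598 = 5465 - 26598 = -21133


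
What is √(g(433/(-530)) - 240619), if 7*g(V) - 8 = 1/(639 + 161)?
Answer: I*√18864439986/280 ≈ 490.53*I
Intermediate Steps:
g(V) = 6401/5600 (g(V) = 8/7 + 1/(7*(639 + 161)) = 8/7 + (⅐)/800 = 8/7 + (⅐)*(1/800) = 8/7 + 1/5600 = 6401/5600)
√(g(433/(-530)) - 240619) = √(6401/5600 - 240619) = √(-1347459999/5600) = I*√18864439986/280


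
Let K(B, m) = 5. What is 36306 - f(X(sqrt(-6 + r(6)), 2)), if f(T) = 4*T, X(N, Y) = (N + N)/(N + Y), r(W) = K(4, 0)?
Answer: 181522/5 - 16*I/5 ≈ 36304.0 - 3.2*I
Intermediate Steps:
r(W) = 5
X(N, Y) = 2*N/(N + Y) (X(N, Y) = (2*N)/(N + Y) = 2*N/(N + Y))
36306 - f(X(sqrt(-6 + r(6)), 2)) = 36306 - 4*2*sqrt(-6 + 5)/(sqrt(-6 + 5) + 2) = 36306 - 4*2*sqrt(-1)/(sqrt(-1) + 2) = 36306 - 4*2*I/(I + 2) = 36306 - 4*2*I/(2 + I) = 36306 - 4*2*I*((2 - I)/5) = 36306 - 4*2*I*(2 - I)/5 = 36306 - 8*I*(2 - I)/5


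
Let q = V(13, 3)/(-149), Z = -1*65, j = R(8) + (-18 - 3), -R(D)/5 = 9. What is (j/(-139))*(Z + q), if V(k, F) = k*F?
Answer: -641784/20711 ≈ -30.988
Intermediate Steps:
R(D) = -45 (R(D) = -5*9 = -45)
V(k, F) = F*k
j = -66 (j = -45 + (-18 - 3) = -45 - 21 = -66)
Z = -65
q = -39/149 (q = (3*13)/(-149) = 39*(-1/149) = -39/149 ≈ -0.26174)
(j/(-139))*(Z + q) = (-66/(-139))*(-65 - 39/149) = -66*(-1/139)*(-9724/149) = (66/139)*(-9724/149) = -641784/20711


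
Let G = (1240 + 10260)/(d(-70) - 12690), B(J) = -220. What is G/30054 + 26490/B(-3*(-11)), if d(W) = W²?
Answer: -31009294067/257532726 ≈ -120.41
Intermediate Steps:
G = -1150/779 (G = (1240 + 10260)/((-70)² - 12690) = 11500/(4900 - 12690) = 11500/(-7790) = 11500*(-1/7790) = -1150/779 ≈ -1.4763)
G/30054 + 26490/B(-3*(-11)) = -1150/779/30054 + 26490/(-220) = -1150/779*1/30054 + 26490*(-1/220) = -575/11706033 - 2649/22 = -31009294067/257532726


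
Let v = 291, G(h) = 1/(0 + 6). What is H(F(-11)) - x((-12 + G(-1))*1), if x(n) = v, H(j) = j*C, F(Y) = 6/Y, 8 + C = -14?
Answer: -279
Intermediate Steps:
C = -22 (C = -8 - 14 = -22)
G(h) = ⅙ (G(h) = 1/6 = ⅙)
H(j) = -22*j (H(j) = j*(-22) = -22*j)
x(n) = 291
H(F(-11)) - x((-12 + G(-1))*1) = -132/(-11) - 1*291 = -132*(-1)/11 - 291 = -22*(-6/11) - 291 = 12 - 291 = -279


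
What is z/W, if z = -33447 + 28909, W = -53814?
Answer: 2269/26907 ≈ 0.084327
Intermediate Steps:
z = -4538
z/W = -4538/(-53814) = -4538*(-1/53814) = 2269/26907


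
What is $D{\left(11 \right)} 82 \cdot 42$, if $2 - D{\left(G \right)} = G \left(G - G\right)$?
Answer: $6888$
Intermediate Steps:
$D{\left(G \right)} = 2$ ($D{\left(G \right)} = 2 - G \left(G - G\right) = 2 - G 0 = 2 - 0 = 2 + 0 = 2$)
$D{\left(11 \right)} 82 \cdot 42 = 2 \cdot 82 \cdot 42 = 164 \cdot 42 = 6888$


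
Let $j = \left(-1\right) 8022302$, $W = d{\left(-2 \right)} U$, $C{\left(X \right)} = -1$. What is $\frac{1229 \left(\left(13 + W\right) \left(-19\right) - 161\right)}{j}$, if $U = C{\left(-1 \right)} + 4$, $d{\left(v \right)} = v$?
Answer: $\frac{180663}{4011151} \approx 0.04504$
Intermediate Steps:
$U = 3$ ($U = -1 + 4 = 3$)
$W = -6$ ($W = \left(-2\right) 3 = -6$)
$j = -8022302$
$\frac{1229 \left(\left(13 + W\right) \left(-19\right) - 161\right)}{j} = \frac{1229 \left(\left(13 - 6\right) \left(-19\right) - 161\right)}{-8022302} = 1229 \left(7 \left(-19\right) - 161\right) \left(- \frac{1}{8022302}\right) = 1229 \left(-133 - 161\right) \left(- \frac{1}{8022302}\right) = 1229 \left(-294\right) \left(- \frac{1}{8022302}\right) = \left(-361326\right) \left(- \frac{1}{8022302}\right) = \frac{180663}{4011151}$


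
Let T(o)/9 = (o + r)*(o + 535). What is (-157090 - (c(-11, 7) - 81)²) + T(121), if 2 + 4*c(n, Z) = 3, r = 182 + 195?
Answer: 44425303/16 ≈ 2.7766e+6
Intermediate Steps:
r = 377
c(n, Z) = ¼ (c(n, Z) = -½ + (¼)*3 = -½ + ¾ = ¼)
T(o) = 9*(377 + o)*(535 + o) (T(o) = 9*((o + 377)*(o + 535)) = 9*((377 + o)*(535 + o)) = 9*(377 + o)*(535 + o))
(-157090 - (c(-11, 7) - 81)²) + T(121) = (-157090 - (¼ - 81)²) + (1815255 + 9*121² + 8208*121) = (-157090 - (-323/4)²) + (1815255 + 9*14641 + 993168) = (-157090 - 1*104329/16) + (1815255 + 131769 + 993168) = (-157090 - 104329/16) + 2940192 = -2617769/16 + 2940192 = 44425303/16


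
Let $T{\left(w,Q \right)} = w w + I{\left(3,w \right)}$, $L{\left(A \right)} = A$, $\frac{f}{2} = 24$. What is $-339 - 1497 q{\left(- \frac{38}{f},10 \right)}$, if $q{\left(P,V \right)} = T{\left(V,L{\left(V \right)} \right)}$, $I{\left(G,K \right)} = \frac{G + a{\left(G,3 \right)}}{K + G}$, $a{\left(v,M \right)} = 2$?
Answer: $- \frac{1957992}{13} \approx -1.5061 \cdot 10^{5}$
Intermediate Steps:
$f = 48$ ($f = 2 \cdot 24 = 48$)
$I{\left(G,K \right)} = \frac{2 + G}{G + K}$ ($I{\left(G,K \right)} = \frac{G + 2}{K + G} = \frac{2 + G}{G + K}$)
$T{\left(w,Q \right)} = w^{2} + \frac{5}{3 + w}$ ($T{\left(w,Q \right)} = w w + \frac{2 + 3}{3 + w} = w^{2} + \frac{1}{3 + w} 5 = w^{2} + \frac{5}{3 + w}$)
$q{\left(P,V \right)} = \frac{5 + V^{2} \left(3 + V\right)}{3 + V}$
$-339 - 1497 q{\left(- \frac{38}{f},10 \right)} = -339 - 1497 \frac{5 + 10^{2} \left(3 + 10\right)}{3 + 10} = -339 - 1497 \frac{5 + 100 \cdot 13}{13} = -339 - 1497 \frac{5 + 1300}{13} = -339 - 1497 \cdot \frac{1}{13} \cdot 1305 = -339 - \frac{1953585}{13} = - \frac{1957992}{13}$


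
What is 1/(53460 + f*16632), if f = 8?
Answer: 1/186516 ≈ 5.3615e-6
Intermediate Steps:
1/(53460 + f*16632) = 1/(53460 + 8*16632) = 1/(53460 + 133056) = 1/186516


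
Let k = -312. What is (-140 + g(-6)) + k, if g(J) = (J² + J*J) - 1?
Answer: -381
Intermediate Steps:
g(J) = -1 + 2*J² (g(J) = (J² + J²) - 1 = 2*J² - 1 = -1 + 2*J²)
(-140 + g(-6)) + k = (-140 + (-1 + 2*(-6)²)) - 312 = (-140 + (-1 + 2*36)) - 312 = (-140 + (-1 + 72)) - 312 = (-140 + 71) - 312 = -69 - 312 = -381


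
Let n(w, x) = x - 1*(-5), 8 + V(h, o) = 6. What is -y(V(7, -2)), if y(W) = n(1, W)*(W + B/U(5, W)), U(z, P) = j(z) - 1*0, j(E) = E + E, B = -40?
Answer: 18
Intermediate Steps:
V(h, o) = -2 (V(h, o) = -8 + 6 = -2)
j(E) = 2*E
n(w, x) = 5 + x (n(w, x) = x + 5 = 5 + x)
U(z, P) = 2*z (U(z, P) = 2*z - 1*0 = 2*z + 0 = 2*z)
y(W) = (-4 + W)*(5 + W) (y(W) = (5 + W)*(W - 40/(2*5)) = (5 + W)*(W - 40/10) = (5 + W)*(W - 40*⅒) = (5 + W)*(W - 4) = (5 + W)*(-4 + W) = (-4 + W)*(5 + W))
-y(V(7, -2)) = -(-4 - 2)*(5 - 2) = -(-6)*3 = -1*(-18) = 18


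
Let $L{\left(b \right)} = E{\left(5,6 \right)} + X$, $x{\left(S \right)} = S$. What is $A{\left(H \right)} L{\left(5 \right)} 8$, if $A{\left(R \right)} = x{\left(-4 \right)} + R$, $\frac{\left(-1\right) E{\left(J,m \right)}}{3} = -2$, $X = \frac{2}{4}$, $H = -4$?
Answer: $-416$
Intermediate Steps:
$X = \frac{1}{2}$ ($X = 2 \cdot \frac{1}{4} = \frac{1}{2} \approx 0.5$)
$E{\left(J,m \right)} = 6$ ($E{\left(J,m \right)} = \left(-3\right) \left(-2\right) = 6$)
$L{\left(b \right)} = \frac{13}{2}$ ($L{\left(b \right)} = 6 + \frac{1}{2} = \frac{13}{2}$)
$A{\left(R \right)} = -4 + R$
$A{\left(H \right)} L{\left(5 \right)} 8 = \left(-4 - 4\right) \frac{13}{2} \cdot 8 = \left(-8\right) \frac{13}{2} \cdot 8 = \left(-52\right) 8 = -416$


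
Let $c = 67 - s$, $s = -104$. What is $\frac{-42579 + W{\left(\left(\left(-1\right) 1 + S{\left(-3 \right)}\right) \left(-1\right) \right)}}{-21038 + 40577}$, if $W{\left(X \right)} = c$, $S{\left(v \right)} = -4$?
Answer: $- \frac{4712}{2171} \approx -2.1704$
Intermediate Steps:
$c = 171$ ($c = 67 - -104 = 67 + 104 = 171$)
$W{\left(X \right)} = 171$
$\frac{-42579 + W{\left(\left(\left(-1\right) 1 + S{\left(-3 \right)}\right) \left(-1\right) \right)}}{-21038 + 40577} = \frac{-42579 + 171}{-21038 + 40577} = - \frac{42408}{19539} = \left(-42408\right) \frac{1}{19539} = - \frac{4712}{2171}$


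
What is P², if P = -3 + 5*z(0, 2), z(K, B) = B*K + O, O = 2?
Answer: 49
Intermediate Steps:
z(K, B) = 2 + B*K (z(K, B) = B*K + 2 = 2 + B*K)
P = 7 (P = -3 + 5*(2 + 2*0) = -3 + 5*(2 + 0) = -3 + 5*2 = -3 + 10 = 7)
P² = 7² = 49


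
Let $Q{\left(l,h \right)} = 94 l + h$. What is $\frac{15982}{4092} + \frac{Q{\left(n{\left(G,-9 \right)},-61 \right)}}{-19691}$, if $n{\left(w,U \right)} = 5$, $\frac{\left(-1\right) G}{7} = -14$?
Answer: $\frac{156513967}{40287786} \approx 3.8849$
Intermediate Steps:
$G = 98$ ($G = \left(-7\right) \left(-14\right) = 98$)
$Q{\left(l,h \right)} = h + 94 l$
$\frac{15982}{4092} + \frac{Q{\left(n{\left(G,-9 \right)},-61 \right)}}{-19691} = \frac{15982}{4092} + \frac{-61 + 94 \cdot 5}{-19691} = 15982 \cdot \frac{1}{4092} + \left(-61 + 470\right) \left(- \frac{1}{19691}\right) = \frac{7991}{2046} + 409 \left(- \frac{1}{19691}\right) = \frac{7991}{2046} - \frac{409}{19691} = \frac{156513967}{40287786}$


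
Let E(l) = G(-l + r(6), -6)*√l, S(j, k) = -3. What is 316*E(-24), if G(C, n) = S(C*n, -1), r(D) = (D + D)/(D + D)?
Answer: -1896*I*√6 ≈ -4644.2*I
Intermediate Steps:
r(D) = 1 (r(D) = (2*D)/((2*D)) = (2*D)*(1/(2*D)) = 1)
G(C, n) = -3
E(l) = -3*√l
316*E(-24) = 316*(-6*I*√6) = -1896*I*√6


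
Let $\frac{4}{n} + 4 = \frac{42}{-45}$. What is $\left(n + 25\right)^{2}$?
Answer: $\frac{801025}{1369} \approx 585.12$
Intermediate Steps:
$n = - \frac{30}{37}$ ($n = \frac{4}{-4 + \frac{42}{-45}} = \frac{4}{-4 + 42 \left(- \frac{1}{45}\right)} = \frac{4}{-4 - \frac{14}{15}} = \frac{4}{- \frac{74}{15}} = 4 \left(- \frac{15}{74}\right) = - \frac{30}{37} \approx -0.81081$)
$\left(n + 25\right)^{2} = \left(- \frac{30}{37} + 25\right)^{2} = \left(\frac{895}{37}\right)^{2} = \frac{801025}{1369}$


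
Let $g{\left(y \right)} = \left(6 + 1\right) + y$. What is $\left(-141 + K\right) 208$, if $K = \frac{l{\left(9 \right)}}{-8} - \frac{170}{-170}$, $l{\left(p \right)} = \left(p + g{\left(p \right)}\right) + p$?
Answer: $-30004$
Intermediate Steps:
$g{\left(y \right)} = 7 + y$
$l{\left(p \right)} = 7 + 3 p$ ($l{\left(p \right)} = \left(p + \left(7 + p\right)\right) + p = \left(7 + 2 p\right) + p = 7 + 3 p$)
$K = - \frac{13}{4}$ ($K = \frac{7 + 3 \cdot 9}{-8} - \frac{170}{-170} = \left(7 + 27\right) \left(- \frac{1}{8}\right) - -1 = 34 \left(- \frac{1}{8}\right) + 1 = - \frac{17}{4} + 1 = - \frac{13}{4} \approx -3.25$)
$\left(-141 + K\right) 208 = \left(-141 - \frac{13}{4}\right) 208 = \left(- \frac{577}{4}\right) 208 = -30004$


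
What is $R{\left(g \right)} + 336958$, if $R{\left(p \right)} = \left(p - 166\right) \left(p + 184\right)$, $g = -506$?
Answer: $553342$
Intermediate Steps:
$R{\left(p \right)} = \left(-166 + p\right) \left(184 + p\right)$
$R{\left(g \right)} + 336958 = \left(-30544 + \left(-506\right)^{2} + 18 \left(-506\right)\right) + 336958 = \left(-30544 + 256036 - 9108\right) + 336958 = 216384 + 336958 = 553342$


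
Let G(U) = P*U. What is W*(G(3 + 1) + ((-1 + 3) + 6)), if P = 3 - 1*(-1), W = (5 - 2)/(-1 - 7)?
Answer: -9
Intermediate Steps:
W = -3/8 (W = 3/(-8) = 3*(-1/8) = -3/8 ≈ -0.37500)
P = 4 (P = 3 + 1 = 4)
G(U) = 4*U
W*(G(3 + 1) + ((-1 + 3) + 6)) = -3*(4*(3 + 1) + ((-1 + 3) + 6))/8 = -3*(4*4 + (2 + 6))/8 = -3*(16 + 8)/8 = -3/8*24 = -9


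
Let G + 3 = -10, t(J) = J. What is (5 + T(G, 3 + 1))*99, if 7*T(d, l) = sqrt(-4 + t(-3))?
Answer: 495 + 99*I*sqrt(7)/7 ≈ 495.0 + 37.418*I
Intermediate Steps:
G = -13 (G = -3 - 10 = -13)
T(d, l) = I*sqrt(7)/7 (T(d, l) = sqrt(-4 - 3)/7 = sqrt(-7)/7 = (I*sqrt(7))/7 = I*sqrt(7)/7)
(5 + T(G, 3 + 1))*99 = (5 + I*sqrt(7)/7)*99 = 495 + 99*I*sqrt(7)/7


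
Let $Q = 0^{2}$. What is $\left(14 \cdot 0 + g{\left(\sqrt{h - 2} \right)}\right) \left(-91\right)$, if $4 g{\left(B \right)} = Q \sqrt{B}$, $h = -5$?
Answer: $0$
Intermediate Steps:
$Q = 0$
$g{\left(B \right)} = 0$ ($g{\left(B \right)} = \frac{0 \sqrt{B}}{4} = \frac{1}{4} \cdot 0 = 0$)
$\left(14 \cdot 0 + g{\left(\sqrt{h - 2} \right)}\right) \left(-91\right) = \left(14 \cdot 0 + 0\right) \left(-91\right) = \left(0 + 0\right) \left(-91\right) = 0 \left(-91\right) = 0$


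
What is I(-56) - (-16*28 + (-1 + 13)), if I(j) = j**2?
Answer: 3572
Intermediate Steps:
I(-56) - (-16*28 + (-1 + 13)) = (-56)**2 - (-16*28 + (-1 + 13)) = 3136 - (-448 + 12) = 3136 - 1*(-436) = 3136 + 436 = 3572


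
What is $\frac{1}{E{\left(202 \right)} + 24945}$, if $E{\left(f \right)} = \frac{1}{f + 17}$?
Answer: $\frac{219}{5462956} \approx 4.0088 \cdot 10^{-5}$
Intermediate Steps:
$E{\left(f \right)} = \frac{1}{17 + f}$
$\frac{1}{E{\left(202 \right)} + 24945} = \frac{1}{\frac{1}{17 + 202} + 24945} = \frac{1}{\frac{1}{219} + 24945} = \frac{1}{\frac{5462956}{219}} = \frac{219}{5462956}$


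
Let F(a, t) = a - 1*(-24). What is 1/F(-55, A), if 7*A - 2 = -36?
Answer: -1/31 ≈ -0.032258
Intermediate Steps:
A = -34/7 (A = 2/7 + (1/7)*(-36) = 2/7 - 36/7 = -34/7 ≈ -4.8571)
F(a, t) = 24 + a (F(a, t) = a + 24 = 24 + a)
1/F(-55, A) = 1/(24 - 55) = 1/(-31) = -1/31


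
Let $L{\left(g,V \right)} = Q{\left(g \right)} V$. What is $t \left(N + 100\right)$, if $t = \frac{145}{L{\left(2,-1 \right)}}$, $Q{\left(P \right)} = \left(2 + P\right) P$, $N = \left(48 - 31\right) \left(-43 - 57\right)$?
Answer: $29000$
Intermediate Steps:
$N = -1700$ ($N = 17 \left(-100\right) = -1700$)
$Q{\left(P \right)} = P \left(2 + P\right)$
$L{\left(g,V \right)} = V g \left(2 + g\right)$ ($L{\left(g,V \right)} = g \left(2 + g\right) V = V g \left(2 + g\right)$)
$t = - \frac{145}{8}$ ($t = \frac{145}{\left(-1\right) 2 \left(2 + 2\right)} = \frac{145}{\left(-1\right) 2 \cdot 4} = \frac{145}{-8} = 145 \left(- \frac{1}{8}\right) = - \frac{145}{8} \approx -18.125$)
$t \left(N + 100\right) = - \frac{145 \left(-1700 + 100\right)}{8} = \left(- \frac{145}{8}\right) \left(-1600\right) = 29000$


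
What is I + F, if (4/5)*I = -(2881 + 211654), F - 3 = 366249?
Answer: 392333/4 ≈ 98083.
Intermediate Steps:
F = 366252 (F = 3 + 366249 = 366252)
I = -1072675/4 (I = 5*(-(2881 + 211654))/4 = 5*(-1*214535)/4 = (5/4)*(-214535) = -1072675/4 ≈ -2.6817e+5)
I + F = -1072675/4 + 366252 = 392333/4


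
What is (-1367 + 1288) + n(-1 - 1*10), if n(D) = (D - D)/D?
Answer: -79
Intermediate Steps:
n(D) = 0 (n(D) = 0/D = 0)
(-1367 + 1288) + n(-1 - 1*10) = (-1367 + 1288) + 0 = -79 + 0 = -79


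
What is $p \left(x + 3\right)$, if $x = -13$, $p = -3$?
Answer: $30$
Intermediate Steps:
$p \left(x + 3\right) = - 3 \left(-13 + 3\right) = \left(-3\right) \left(-10\right) = 30$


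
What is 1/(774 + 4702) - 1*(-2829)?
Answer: 15491605/5476 ≈ 2829.0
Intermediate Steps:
1/(774 + 4702) - 1*(-2829) = 1/5476 + 2829 = 15491605/5476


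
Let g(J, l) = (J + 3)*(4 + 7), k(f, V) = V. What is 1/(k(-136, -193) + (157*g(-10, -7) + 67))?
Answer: -1/12215 ≈ -8.1867e-5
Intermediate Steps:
g(J, l) = 33 + 11*J (g(J, l) = (3 + J)*11 = 33 + 11*J)
1/(k(-136, -193) + (157*g(-10, -7) + 67)) = 1/(-193 + (157*(33 + 11*(-10)) + 67)) = 1/(-193 + (157*(33 - 110) + 67)) = 1/(-193 + (157*(-77) + 67)) = 1/(-193 + (-12089 + 67)) = 1/(-193 - 12022) = 1/(-12215) = -1/12215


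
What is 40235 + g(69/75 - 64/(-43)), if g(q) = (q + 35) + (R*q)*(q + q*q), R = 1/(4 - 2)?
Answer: 50042566820647/1242296875 ≈ 40282.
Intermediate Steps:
R = ½ (R = 1/2 = ½ ≈ 0.50000)
g(q) = 35 + q + q*(q + q²)/2 (g(q) = (q + 35) + (q/2)*(q + q*q) = (35 + q) + (q/2)*(q + q²) = (35 + q) + q*(q + q²)/2 = 35 + q + q*(q + q²)/2)
40235 + g(69/75 - 64/(-43)) = 40235 + (35 + (69/75 - 64/(-43)) + (69/75 - 64/(-43))²/2 + (69/75 - 64/(-43))³/2) = 40235 + (35 + (69*(1/75) - 64*(-1/43)) + (69*(1/75) - 64*(-1/43))²/2 + (69*(1/75) - 64*(-1/43))³/2) = 40235 + (35 + (23/25 + 64/43) + (23/25 + 64/43)²/2 + (23/25 + 64/43)³/2) = 40235 + (35 + 2589/1075 + (2589/1075)²/2 + (2589/1075)³/2) = 40235 + (35 + 2589/1075 + (½)*(6702921/1155625) + (½)*(17353862469/1242296875)) = 40235 + (35 + 2589/1075 + 6702921/2311250 + 17353862469/2484593750) = 40235 + 58752055022/1242296875 = 50042566820647/1242296875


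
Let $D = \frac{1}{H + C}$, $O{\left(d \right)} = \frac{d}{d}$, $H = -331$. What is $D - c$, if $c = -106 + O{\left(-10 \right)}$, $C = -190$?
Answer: $\frac{54704}{521} \approx 105.0$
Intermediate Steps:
$O{\left(d \right)} = 1$
$D = - \frac{1}{521}$ ($D = \frac{1}{-331 - 190} = \frac{1}{-521} = - \frac{1}{521} \approx -0.0019194$)
$c = -105$ ($c = -106 + 1 = -105$)
$D - c = - \frac{1}{521} - -105 = - \frac{1}{521} + 105 = \frac{54704}{521}$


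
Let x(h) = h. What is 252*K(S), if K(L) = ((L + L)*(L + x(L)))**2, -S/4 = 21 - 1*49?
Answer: 634443005952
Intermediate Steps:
S = 112 (S = -4*(21 - 1*49) = -4*(21 - 49) = -4*(-28) = 112)
K(L) = 16*L**4 (K(L) = ((L + L)*(L + L))**2 = ((2*L)*(2*L))**2 = (4*L**2)**2 = 16*L**4)
252*K(S) = 252*(16*112**4) = 252*(16*157351936) = 252*2517630976 = 634443005952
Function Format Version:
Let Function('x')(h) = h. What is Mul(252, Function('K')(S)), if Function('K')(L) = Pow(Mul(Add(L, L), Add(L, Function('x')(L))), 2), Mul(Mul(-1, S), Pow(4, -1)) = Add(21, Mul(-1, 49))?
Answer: 634443005952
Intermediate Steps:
S = 112 (S = Mul(-4, Add(21, Mul(-1, 49))) = Mul(-4, Add(21, -49)) = Mul(-4, -28) = 112)
Function('K')(L) = Mul(16, Pow(L, 4)) (Function('K')(L) = Pow(Mul(Add(L, L), Add(L, L)), 2) = Pow(Mul(Mul(2, L), Mul(2, L)), 2) = Pow(Mul(4, Pow(L, 2)), 2) = Mul(16, Pow(L, 4)))
Mul(252, Function('K')(S)) = Mul(252, Mul(16, Pow(112, 4))) = Mul(252, Mul(16, 157351936)) = Mul(252, 2517630976) = 634443005952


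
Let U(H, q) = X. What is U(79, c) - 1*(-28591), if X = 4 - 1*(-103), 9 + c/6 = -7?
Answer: 28698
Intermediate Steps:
c = -96 (c = -54 + 6*(-7) = -54 - 42 = -96)
X = 107 (X = 4 + 103 = 107)
U(H, q) = 107
U(79, c) - 1*(-28591) = 107 - 1*(-28591) = 107 + 28591 = 28698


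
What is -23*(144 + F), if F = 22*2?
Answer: -4324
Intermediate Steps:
F = 44
-23*(144 + F) = -23*(144 + 44) = -23*188 = -4324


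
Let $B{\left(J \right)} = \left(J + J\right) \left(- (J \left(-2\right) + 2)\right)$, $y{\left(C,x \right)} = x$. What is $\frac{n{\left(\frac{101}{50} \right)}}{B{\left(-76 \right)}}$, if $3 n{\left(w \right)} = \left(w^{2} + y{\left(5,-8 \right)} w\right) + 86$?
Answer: $\frac{184801}{175560000} \approx 0.0010526$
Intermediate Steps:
$B{\left(J \right)} = 2 J \left(-2 + 2 J\right)$ ($B{\left(J \right)} = 2 J \left(- (- 2 J + 2)\right) = 2 J \left(- (2 - 2 J)\right) = 2 J \left(-2 + 2 J\right)$)
$n{\left(w \right)} = \frac{86}{3} - \frac{8 w}{3} + \frac{w^{2}}{3}$ ($n{\left(w \right)} = \frac{\left(w^{2} - 8 w\right) + 86}{3} = \frac{86 + w^{2} - 8 w}{3} = \frac{86}{3} - \frac{8 w}{3} + \frac{w^{2}}{3}$)
$\frac{n{\left(\frac{101}{50} \right)}}{B{\left(-76 \right)}} = \frac{\frac{86}{3} - \frac{8 \cdot \frac{101}{50}}{3} + \frac{\left(\frac{101}{50}\right)^{2}}{3}}{4 \left(-76\right) \left(-1 - 76\right)} = \frac{\frac{86}{3} - \frac{8 \cdot 101 \cdot \frac{1}{50}}{3} + \frac{\left(101 \cdot \frac{1}{50}\right)^{2}}{3}}{4 \left(-76\right) \left(-77\right)} = \frac{\frac{86}{3} - \frac{404}{75} + \frac{\left(\frac{101}{50}\right)^{2}}{3}}{23408} = \left(\frac{86}{3} - \frac{404}{75} + \frac{1}{3} \cdot \frac{10201}{2500}\right) \frac{1}{23408} = \left(\frac{86}{3} - \frac{404}{75} + \frac{10201}{7500}\right) \frac{1}{23408} = \frac{184801}{7500} \cdot \frac{1}{23408} = \frac{184801}{175560000}$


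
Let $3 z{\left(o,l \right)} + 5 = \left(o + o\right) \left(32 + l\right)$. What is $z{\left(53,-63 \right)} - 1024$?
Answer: $-2121$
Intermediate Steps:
$z{\left(o,l \right)} = - \frac{5}{3} + \frac{2 o \left(32 + l\right)}{3}$ ($z{\left(o,l \right)} = - \frac{5}{3} + \frac{\left(o + o\right) \left(32 + l\right)}{3} = - \frac{5}{3} + \frac{2 o \left(32 + l\right)}{3}$)
$z{\left(53,-63 \right)} - 1024 = \left(- \frac{5}{3} + \frac{64}{3} \cdot 53 + \frac{2}{3} \left(-63\right) 53\right) - 1024 = \left(- \frac{5}{3} + \frac{3392}{3} - 2226\right) - 1024 = -1097 - 1024 = -2121$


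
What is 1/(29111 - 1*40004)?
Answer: -1/10893 ≈ -9.1802e-5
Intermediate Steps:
1/(29111 - 1*40004) = 1/(29111 - 40004) = 1/(-10893) = -1/10893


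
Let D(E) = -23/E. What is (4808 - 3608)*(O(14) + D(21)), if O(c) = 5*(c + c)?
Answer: 1166800/7 ≈ 1.6669e+5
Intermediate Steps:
O(c) = 10*c (O(c) = 5*(2*c) = 10*c)
(4808 - 3608)*(O(14) + D(21)) = (4808 - 3608)*(10*14 - 23/21) = 1200*(140 - 23*1/21) = 1200*(140 - 23/21) = 1200*(2917/21) = 1166800/7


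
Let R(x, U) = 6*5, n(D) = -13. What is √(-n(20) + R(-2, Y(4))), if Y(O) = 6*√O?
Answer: √43 ≈ 6.5574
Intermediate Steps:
R(x, U) = 30
√(-n(20) + R(-2, Y(4))) = √(-1*(-13) + 30) = √(13 + 30) = √43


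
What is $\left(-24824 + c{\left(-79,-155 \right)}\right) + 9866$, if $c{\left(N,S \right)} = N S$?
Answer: $-2713$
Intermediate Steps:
$\left(-24824 + c{\left(-79,-155 \right)}\right) + 9866 = \left(-24824 - -12245\right) + 9866 = \left(-24824 + 12245\right) + 9866 = -12579 + 9866 = -2713$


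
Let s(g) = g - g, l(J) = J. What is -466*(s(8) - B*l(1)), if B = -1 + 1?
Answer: 0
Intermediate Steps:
B = 0
s(g) = 0
-466*(s(8) - B*l(1)) = -466*(0 - 0) = -466*(0 - 1*0) = -466*(0 + 0) = -466*0 = 0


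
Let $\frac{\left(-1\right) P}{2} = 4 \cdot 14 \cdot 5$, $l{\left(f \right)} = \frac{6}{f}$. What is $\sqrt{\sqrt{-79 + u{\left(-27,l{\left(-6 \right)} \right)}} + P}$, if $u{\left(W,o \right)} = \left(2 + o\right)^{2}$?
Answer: $\sqrt{-560 + i \sqrt{78}} \approx 0.1866 + 23.665 i$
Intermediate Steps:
$P = -560$ ($P = - 2 \cdot 4 \cdot 14 \cdot 5 = - 2 \cdot 56 \cdot 5 = \left(-2\right) 280 = -560$)
$\sqrt{\sqrt{-79 + u{\left(-27,l{\left(-6 \right)} \right)}} + P} = \sqrt{\sqrt{-79 + \left(2 + \frac{6}{-6}\right)^{2}} - 560} = \sqrt{\sqrt{-79 + \left(2 + 6 \left(- \frac{1}{6}\right)\right)^{2}} - 560} = \sqrt{\sqrt{-79 + \left(2 - 1\right)^{2}} - 560} = \sqrt{\sqrt{-79 + 1^{2}} - 560} = \sqrt{\sqrt{-79 + 1} - 560} = \sqrt{\sqrt{-78} - 560} = \sqrt{i \sqrt{78} - 560} = \sqrt{-560 + i \sqrt{78}}$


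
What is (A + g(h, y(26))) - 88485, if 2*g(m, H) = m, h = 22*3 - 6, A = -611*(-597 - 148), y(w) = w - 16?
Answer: 366740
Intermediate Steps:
y(w) = -16 + w
A = 455195 (A = -611*(-745) = 455195)
h = 60 (h = 66 - 6 = 60)
g(m, H) = m/2
(A + g(h, y(26))) - 88485 = (455195 + (½)*60) - 88485 = (455195 + 30) - 88485 = 455225 - 88485 = 366740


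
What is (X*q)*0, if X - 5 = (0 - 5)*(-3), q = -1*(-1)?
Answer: 0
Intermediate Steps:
q = 1
X = 20 (X = 5 + (0 - 5)*(-3) = 5 - 5*(-3) = 5 + 15 = 20)
(X*q)*0 = (20*1)*0 = 20*0 = 0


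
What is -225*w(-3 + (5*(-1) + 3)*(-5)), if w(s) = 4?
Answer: -900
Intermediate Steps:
-225*w(-3 + (5*(-1) + 3)*(-5)) = -225*4 = -900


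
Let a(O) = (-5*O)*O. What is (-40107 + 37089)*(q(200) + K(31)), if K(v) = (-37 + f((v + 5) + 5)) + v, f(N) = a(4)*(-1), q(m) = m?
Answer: -826932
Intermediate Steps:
a(O) = -5*O²
f(N) = 80 (f(N) = -5*4²*(-1) = -5*16*(-1) = -80*(-1) = 80)
K(v) = 43 + v (K(v) = (-37 + 80) + v = 43 + v)
(-40107 + 37089)*(q(200) + K(31)) = (-40107 + 37089)*(200 + (43 + 31)) = -3018*(200 + 74) = -3018*274 = -826932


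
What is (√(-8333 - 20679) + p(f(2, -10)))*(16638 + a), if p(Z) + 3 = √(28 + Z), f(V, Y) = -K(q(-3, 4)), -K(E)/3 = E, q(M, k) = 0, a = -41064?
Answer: 73278 - 48852*√7 - 48852*I*√7253 ≈ -55972.0 - 4.1605e+6*I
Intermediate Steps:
K(E) = -3*E
f(V, Y) = 0 (f(V, Y) = -(-3)*0 = -1*0 = 0)
p(Z) = -3 + √(28 + Z)
(√(-8333 - 20679) + p(f(2, -10)))*(16638 + a) = (√(-8333 - 20679) + (-3 + √(28 + 0)))*(16638 - 41064) = (√(-29012) + (-3 + √28))*(-24426) = (2*I*√7253 + (-3 + 2*√7))*(-24426) = (-3 + 2*√7 + 2*I*√7253)*(-24426) = 73278 - 48852*√7 - 48852*I*√7253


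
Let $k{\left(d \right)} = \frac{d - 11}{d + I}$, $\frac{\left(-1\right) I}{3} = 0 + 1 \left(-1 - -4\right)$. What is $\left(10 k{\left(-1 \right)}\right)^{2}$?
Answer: $144$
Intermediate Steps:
$I = -9$ ($I = - 3 \left(0 + 1 \left(-1 - -4\right)\right) = - 3 \left(0 + 1 \left(-1 + 4\right)\right) = - 3 \left(0 + 1 \cdot 3\right) = - 3 \left(0 + 3\right) = \left(-3\right) 3 = -9$)
$k{\left(d \right)} = \frac{-11 + d}{-9 + d}$ ($k{\left(d \right)} = \frac{d - 11}{d - 9} = \frac{-11 + d}{-9 + d}$)
$\left(10 k{\left(-1 \right)}\right)^{2} = \left(10 \frac{-11 - 1}{-9 - 1}\right)^{2} = \left(10 \frac{1}{-10} \left(-12\right)\right)^{2} = \left(10 \left(\left(- \frac{1}{10}\right) \left(-12\right)\right)\right)^{2} = \left(10 \cdot \frac{6}{5}\right)^{2} = 12^{2} = 144$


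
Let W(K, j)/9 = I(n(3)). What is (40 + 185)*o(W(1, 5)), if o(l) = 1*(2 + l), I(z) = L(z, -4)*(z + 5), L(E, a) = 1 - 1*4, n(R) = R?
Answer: -48150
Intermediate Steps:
L(E, a) = -3 (L(E, a) = 1 - 4 = -3)
I(z) = -15 - 3*z (I(z) = -3*(z + 5) = -3*(5 + z) = -15 - 3*z)
W(K, j) = -216 (W(K, j) = 9*(-15 - 3*3) = 9*(-15 - 9) = 9*(-24) = -216)
o(l) = 2 + l
(40 + 185)*o(W(1, 5)) = (40 + 185)*(2 - 216) = 225*(-214) = -48150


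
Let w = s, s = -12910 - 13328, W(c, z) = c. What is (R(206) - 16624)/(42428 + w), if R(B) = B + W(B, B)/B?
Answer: -16417/16190 ≈ -1.0140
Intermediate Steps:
s = -26238
w = -26238
R(B) = 1 + B (R(B) = B + B/B = B + 1 = 1 + B)
(R(206) - 16624)/(42428 + w) = ((1 + 206) - 16624)/(42428 - 26238) = (207 - 16624)/16190 = -16417*1/16190 = -16417/16190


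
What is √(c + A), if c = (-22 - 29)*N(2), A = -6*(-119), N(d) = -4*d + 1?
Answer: 3*√119 ≈ 32.726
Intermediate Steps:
N(d) = 1 - 4*d
A = 714
c = 357 (c = (-22 - 29)*(1 - 4*2) = -51*(1 - 8) = -51*(-7) = 357)
√(c + A) = √(357 + 714) = √1071 = 3*√119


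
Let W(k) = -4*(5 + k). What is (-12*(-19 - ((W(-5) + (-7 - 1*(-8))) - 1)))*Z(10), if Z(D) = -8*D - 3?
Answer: -18924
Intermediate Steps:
W(k) = -20 - 4*k
Z(D) = -3 - 8*D
(-12*(-19 - ((W(-5) + (-7 - 1*(-8))) - 1)))*Z(10) = (-12*(-19 - (((-20 - 4*(-5)) + (-7 - 1*(-8))) - 1)))*(-3 - 8*10) = (-12*(-19 - (((-20 + 20) + (-7 + 8)) - 1)))*(-3 - 80) = -12*(-19 - ((0 + 1) - 1))*(-83) = -12*(-19 - (1 - 1))*(-83) = -12*(-19 - 1*0)*(-83) = -12*(-19 + 0)*(-83) = -12*(-19)*(-83) = 228*(-83) = -18924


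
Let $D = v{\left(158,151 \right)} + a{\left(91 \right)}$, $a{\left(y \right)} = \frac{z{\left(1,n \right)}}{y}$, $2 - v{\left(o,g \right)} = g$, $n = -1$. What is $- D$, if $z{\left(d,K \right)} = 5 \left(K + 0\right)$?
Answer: $\frac{13564}{91} \approx 149.05$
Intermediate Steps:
$z{\left(d,K \right)} = 5 K$
$v{\left(o,g \right)} = 2 - g$
$a{\left(y \right)} = - \frac{5}{y}$ ($a{\left(y \right)} = \frac{5 \left(-1\right)}{y} = - \frac{5}{y}$)
$D = - \frac{13564}{91}$ ($D = \left(2 - 151\right) - \frac{5}{91} = -149 - \frac{5}{91} = - \frac{13564}{91} \approx -149.05$)
$- D = \left(-1\right) \left(- \frac{13564}{91}\right) = \frac{13564}{91}$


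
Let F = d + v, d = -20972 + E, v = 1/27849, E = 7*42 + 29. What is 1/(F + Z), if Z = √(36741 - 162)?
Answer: -16014678846000/330658733457986221 - 775566801*√36579/330658733457986221 ≈ -4.8881e-5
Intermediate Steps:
E = 323 (E = 294 + 29 = 323)
v = 1/27849 ≈ 3.5908e-5
d = -20649 (d = -20972 + 323 = -20649)
Z = √36579 ≈ 191.26
F = -575054000/27849 (F = -20649 + 1/27849 = -575054000/27849 ≈ -20649.)
1/(F + Z) = 1/(-575054000/27849 + √36579)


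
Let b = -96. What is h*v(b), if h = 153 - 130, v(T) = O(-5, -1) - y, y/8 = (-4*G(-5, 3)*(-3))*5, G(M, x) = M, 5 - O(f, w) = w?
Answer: 55338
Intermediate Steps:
O(f, w) = 5 - w
y = -2400 (y = 8*((-4*(-5)*(-3))*5) = 8*((20*(-3))*5) = 8*(-60*5) = 8*(-300) = -2400)
v(T) = 2406 (v(T) = (5 - 1*(-1)) - 1*(-2400) = (5 + 1) + 2400 = 6 + 2400 = 2406)
h = 23
h*v(b) = 23*2406 = 55338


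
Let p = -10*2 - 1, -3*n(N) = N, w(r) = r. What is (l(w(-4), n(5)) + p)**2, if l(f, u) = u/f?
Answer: 61009/144 ≈ 423.67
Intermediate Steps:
n(N) = -N/3
p = -21 (p = -20 - 1 = -21)
(l(w(-4), n(5)) + p)**2 = (-1/3*5/(-4) - 21)**2 = (-5/3*(-1/4) - 21)**2 = (5/12 - 21)**2 = (-247/12)**2 = 61009/144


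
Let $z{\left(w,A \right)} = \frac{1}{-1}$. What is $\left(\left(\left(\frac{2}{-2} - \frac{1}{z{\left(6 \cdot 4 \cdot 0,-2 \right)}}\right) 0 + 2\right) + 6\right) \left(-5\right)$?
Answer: $-40$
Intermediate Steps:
$z{\left(w,A \right)} = -1$
$\left(\left(\left(\frac{2}{-2} - \frac{1}{z{\left(6 \cdot 4 \cdot 0,-2 \right)}}\right) 0 + 2\right) + 6\right) \left(-5\right) = \left(\left(\left(\frac{2}{-2} - \frac{1}{-1}\right) 0 + 2\right) + 6\right) \left(-5\right) = \left(\left(\left(2 \left(- \frac{1}{2}\right) - -1\right) 0 + 2\right) + 6\right) \left(-5\right) = \left(\left(\left(-1 + 1\right) 0 + 2\right) + 6\right) \left(-5\right) = \left(\left(0 \cdot 0 + 2\right) + 6\right) \left(-5\right) = \left(\left(0 + 2\right) + 6\right) \left(-5\right) = \left(2 + 6\right) \left(-5\right) = 8 \left(-5\right) = -40$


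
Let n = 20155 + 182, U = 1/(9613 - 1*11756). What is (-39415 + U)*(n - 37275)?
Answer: 1430690968548/2143 ≈ 6.6761e+8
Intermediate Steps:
U = -1/2143 (U = 1/(9613 - 11756) = 1/(-2143) = -1/2143 ≈ -0.00046664)
n = 20337
(-39415 + U)*(n - 37275) = (-39415 - 1/2143)*(20337 - 37275) = -84466346/2143*(-16938) = 1430690968548/2143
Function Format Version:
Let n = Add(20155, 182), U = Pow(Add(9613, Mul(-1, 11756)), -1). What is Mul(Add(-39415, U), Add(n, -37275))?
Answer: Rational(1430690968548, 2143) ≈ 6.6761e+8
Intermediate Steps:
U = Rational(-1, 2143) (U = Pow(Add(9613, -11756), -1) = Pow(-2143, -1) = Rational(-1, 2143) ≈ -0.00046664)
n = 20337
Mul(Add(-39415, U), Add(n, -37275)) = Mul(Add(-39415, Rational(-1, 2143)), Add(20337, -37275)) = Mul(Rational(-84466346, 2143), -16938) = Rational(1430690968548, 2143)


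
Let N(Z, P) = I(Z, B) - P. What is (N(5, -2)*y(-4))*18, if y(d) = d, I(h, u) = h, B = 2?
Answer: -504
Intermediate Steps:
N(Z, P) = Z - P
(N(5, -2)*y(-4))*18 = ((5 - 1*(-2))*(-4))*18 = ((5 + 2)*(-4))*18 = (7*(-4))*18 = -28*18 = -504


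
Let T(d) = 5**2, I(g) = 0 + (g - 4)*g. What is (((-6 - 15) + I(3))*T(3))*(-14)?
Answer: 8400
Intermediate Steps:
I(g) = g*(-4 + g) (I(g) = 0 + (-4 + g)*g = 0 + g*(-4 + g) = g*(-4 + g))
T(d) = 25
(((-6 - 15) + I(3))*T(3))*(-14) = (((-6 - 15) + 3*(-4 + 3))*25)*(-14) = ((-21 + 3*(-1))*25)*(-14) = ((-21 - 3)*25)*(-14) = -24*25*(-14) = -600*(-14) = 8400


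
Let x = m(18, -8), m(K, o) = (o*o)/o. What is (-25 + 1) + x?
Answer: -32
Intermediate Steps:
m(K, o) = o (m(K, o) = o²/o = o)
x = -8
(-25 + 1) + x = (-25 + 1) - 8 = -24 - 8 = -32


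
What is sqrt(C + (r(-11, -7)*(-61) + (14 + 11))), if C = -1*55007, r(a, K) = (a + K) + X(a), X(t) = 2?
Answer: I*sqrt(54006) ≈ 232.39*I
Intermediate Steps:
r(a, K) = 2 + K + a (r(a, K) = (a + K) + 2 = (K + a) + 2 = 2 + K + a)
C = -55007
sqrt(C + (r(-11, -7)*(-61) + (14 + 11))) = sqrt(-55007 + ((2 - 7 - 11)*(-61) + (14 + 11))) = sqrt(-55007 + (-16*(-61) + 25)) = sqrt(-55007 + (976 + 25)) = sqrt(-55007 + 1001) = sqrt(-54006) = I*sqrt(54006)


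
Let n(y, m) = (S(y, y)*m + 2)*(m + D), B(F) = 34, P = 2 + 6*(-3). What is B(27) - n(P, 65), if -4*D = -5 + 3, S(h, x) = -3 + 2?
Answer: 8321/2 ≈ 4160.5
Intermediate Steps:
P = -16 (P = 2 - 18 = -16)
S(h, x) = -1
D = 1/2 (D = -(-5 + 3)/4 = -1/4*(-2) = 1/2 ≈ 0.50000)
n(y, m) = (1/2 + m)*(2 - m) (n(y, m) = (-m + 2)*(m + 1/2) = (2 - m)*(1/2 + m) = (1/2 + m)*(2 - m))
B(27) - n(P, 65) = 34 - (1 - 1*65**2 + (3/2)*65) = 34 - (1 - 1*4225 + 195/2) = 34 - (1 - 4225 + 195/2) = 34 - 1*(-8253/2) = 34 + 8253/2 = 8321/2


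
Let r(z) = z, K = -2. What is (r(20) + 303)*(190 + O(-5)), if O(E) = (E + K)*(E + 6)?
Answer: 59109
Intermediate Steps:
O(E) = (-2 + E)*(6 + E) (O(E) = (E - 2)*(E + 6) = (-2 + E)*(6 + E))
(r(20) + 303)*(190 + O(-5)) = (20 + 303)*(190 + (-12 + (-5)**2 + 4*(-5))) = 323*(190 + (-12 + 25 - 20)) = 323*(190 - 7) = 323*183 = 59109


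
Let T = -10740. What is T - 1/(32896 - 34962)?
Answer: -22188839/2066 ≈ -10740.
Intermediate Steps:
T - 1/(32896 - 34962) = -10740 - 1/(32896 - 34962) = -10740 - 1/(-2066) = -10740 - 1*(-1/2066) = -10740 + 1/2066 = -22188839/2066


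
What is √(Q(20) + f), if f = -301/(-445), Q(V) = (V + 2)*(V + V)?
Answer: √174395945/445 ≈ 29.676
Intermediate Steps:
Q(V) = 2*V*(2 + V) (Q(V) = (2 + V)*(2*V) = 2*V*(2 + V))
f = 301/445 (f = -301*(-1/445) = 301/445 ≈ 0.67640)
√(Q(20) + f) = √(2*20*(2 + 20) + 301/445) = √(2*20*22 + 301/445) = √(880 + 301/445) = √(391901/445) = √174395945/445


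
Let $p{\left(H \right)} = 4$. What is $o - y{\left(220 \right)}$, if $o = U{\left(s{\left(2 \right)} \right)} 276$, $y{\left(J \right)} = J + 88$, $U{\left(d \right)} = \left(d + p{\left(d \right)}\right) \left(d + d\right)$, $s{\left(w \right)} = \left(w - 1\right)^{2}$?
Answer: $2452$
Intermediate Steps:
$s{\left(w \right)} = \left(-1 + w\right)^{2}$
$U{\left(d \right)} = 2 d \left(4 + d\right)$ ($U{\left(d \right)} = \left(d + 4\right) \left(d + d\right) = \left(4 + d\right) 2 d = 2 d \left(4 + d\right)$)
$y{\left(J \right)} = 88 + J$
$o = 2760$ ($o = 2 \left(-1 + 2\right)^{2} \left(4 + \left(-1 + 2\right)^{2}\right) 276 = 2 \cdot 1^{2} \left(4 + 1^{2}\right) 276 = 2 \cdot 1 \left(4 + 1\right) 276 = 2 \cdot 1 \cdot 5 \cdot 276 = 10 \cdot 276 = 2760$)
$o - y{\left(220 \right)} = 2760 - \left(88 + 220\right) = 2760 - 308 = 2452$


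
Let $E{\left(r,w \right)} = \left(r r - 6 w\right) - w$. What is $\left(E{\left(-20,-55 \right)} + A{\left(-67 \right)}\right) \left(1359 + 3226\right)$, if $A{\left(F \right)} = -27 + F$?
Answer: $3168235$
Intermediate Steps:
$E{\left(r,w \right)} = r^{2} - 7 w$ ($E{\left(r,w \right)} = \left(r^{2} - 6 w\right) - w = r^{2} - 7 w$)
$\left(E{\left(-20,-55 \right)} + A{\left(-67 \right)}\right) \left(1359 + 3226\right) = \left(\left(\left(-20\right)^{2} - -385\right) - 94\right) \left(1359 + 3226\right) = \left(\left(400 + 385\right) - 94\right) 4585 = \left(785 - 94\right) 4585 = 691 \cdot 4585 = 3168235$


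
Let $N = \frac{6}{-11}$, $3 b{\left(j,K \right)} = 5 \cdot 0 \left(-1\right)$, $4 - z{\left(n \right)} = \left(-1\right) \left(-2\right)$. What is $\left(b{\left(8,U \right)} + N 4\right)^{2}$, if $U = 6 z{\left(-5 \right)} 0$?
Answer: $\frac{576}{121} \approx 4.7603$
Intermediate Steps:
$z{\left(n \right)} = 2$ ($z{\left(n \right)} = 4 - \left(-1\right) \left(-2\right) = 4 - 2 = 2$)
$U = 0$ ($U = 6 \cdot 2 \cdot 0 = 12 \cdot 0 = 0$)
$b{\left(j,K \right)} = 0$ ($b{\left(j,K \right)} = \frac{5 \cdot 0 \left(-1\right)}{3} = \frac{0 \left(-1\right)}{3} = \frac{1}{3} \cdot 0 = 0$)
$N = - \frac{6}{11}$ ($N = 6 \left(- \frac{1}{11}\right) = - \frac{6}{11} \approx -0.54545$)
$\left(b{\left(8,U \right)} + N 4\right)^{2} = \left(0 - \frac{24}{11}\right)^{2} = \left(- \frac{24}{11}\right)^{2} = \frac{576}{121}$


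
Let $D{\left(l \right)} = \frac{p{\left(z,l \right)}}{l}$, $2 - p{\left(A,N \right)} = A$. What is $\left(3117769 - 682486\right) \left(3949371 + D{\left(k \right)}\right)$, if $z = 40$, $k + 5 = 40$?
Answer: $\frac{336624169454001}{35} \approx 9.6178 \cdot 10^{12}$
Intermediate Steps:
$k = 35$ ($k = -5 + 40 = 35$)
$p{\left(A,N \right)} = 2 - A$
$D{\left(l \right)} = - \frac{38}{l}$ ($D{\left(l \right)} = \frac{2 - 40}{l} = - \frac{38}{l}$)
$\left(3117769 - 682486\right) \left(3949371 + D{\left(k \right)}\right) = \left(3117769 - 682486\right) \left(3949371 - \frac{38}{35}\right) = 2435283 \left(3949371 - \frac{38}{35}\right) = 2435283 \cdot \frac{138227947}{35} = \frac{336624169454001}{35}$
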